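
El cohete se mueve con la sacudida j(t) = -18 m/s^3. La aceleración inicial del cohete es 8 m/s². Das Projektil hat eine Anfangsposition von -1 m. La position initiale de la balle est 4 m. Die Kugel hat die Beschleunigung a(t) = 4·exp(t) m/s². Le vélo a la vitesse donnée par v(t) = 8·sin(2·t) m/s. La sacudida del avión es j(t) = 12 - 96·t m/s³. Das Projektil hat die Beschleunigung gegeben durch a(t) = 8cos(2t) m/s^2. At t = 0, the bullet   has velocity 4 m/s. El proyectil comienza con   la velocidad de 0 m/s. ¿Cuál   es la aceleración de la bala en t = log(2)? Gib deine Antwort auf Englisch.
We have acceleration a(t) = 4·exp(t). Substituting t = log(2): a(log(2)) = 8.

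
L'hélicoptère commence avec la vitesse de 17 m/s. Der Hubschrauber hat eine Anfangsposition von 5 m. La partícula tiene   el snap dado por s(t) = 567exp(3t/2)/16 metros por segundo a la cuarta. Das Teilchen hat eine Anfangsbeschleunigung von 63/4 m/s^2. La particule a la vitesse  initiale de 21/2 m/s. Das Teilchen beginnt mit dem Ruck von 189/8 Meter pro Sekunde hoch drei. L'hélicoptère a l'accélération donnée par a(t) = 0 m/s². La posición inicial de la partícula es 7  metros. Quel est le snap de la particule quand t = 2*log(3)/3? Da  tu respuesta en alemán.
Wir haben den Snap s(t) = 567·exp(3·t/2)/16. Durch Einsetzen von t = 2*log(3)/3: s(2*log(3)/3) = 1701/16.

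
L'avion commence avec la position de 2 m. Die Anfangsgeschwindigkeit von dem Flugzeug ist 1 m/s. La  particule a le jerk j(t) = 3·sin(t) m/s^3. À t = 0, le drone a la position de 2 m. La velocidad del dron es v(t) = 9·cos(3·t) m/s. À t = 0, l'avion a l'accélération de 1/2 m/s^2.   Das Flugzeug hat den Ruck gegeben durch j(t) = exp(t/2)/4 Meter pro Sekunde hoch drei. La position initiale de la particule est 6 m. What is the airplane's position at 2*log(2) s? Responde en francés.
En partant du jerk j(t) = exp(t/2)/4, nous prenons 3 intégrales. En intégrant le jerk et en utilisant la condition initiale a(0) = 1/2, nous obtenons a(t) = exp(t/2)/2. En intégrant l'accélération et en utilisant la condition initiale v(0) = 1, nous obtenons v(t) = exp(t/2). En prenant ∫v(t)dt et en appliquant x(0) = 2, nous trouvons x(t) = 2·exp(t/2). Nous avons la position x(t) = 2·exp(t/2). En substituant t = 2*log(2): x(2*log(2)) = 4.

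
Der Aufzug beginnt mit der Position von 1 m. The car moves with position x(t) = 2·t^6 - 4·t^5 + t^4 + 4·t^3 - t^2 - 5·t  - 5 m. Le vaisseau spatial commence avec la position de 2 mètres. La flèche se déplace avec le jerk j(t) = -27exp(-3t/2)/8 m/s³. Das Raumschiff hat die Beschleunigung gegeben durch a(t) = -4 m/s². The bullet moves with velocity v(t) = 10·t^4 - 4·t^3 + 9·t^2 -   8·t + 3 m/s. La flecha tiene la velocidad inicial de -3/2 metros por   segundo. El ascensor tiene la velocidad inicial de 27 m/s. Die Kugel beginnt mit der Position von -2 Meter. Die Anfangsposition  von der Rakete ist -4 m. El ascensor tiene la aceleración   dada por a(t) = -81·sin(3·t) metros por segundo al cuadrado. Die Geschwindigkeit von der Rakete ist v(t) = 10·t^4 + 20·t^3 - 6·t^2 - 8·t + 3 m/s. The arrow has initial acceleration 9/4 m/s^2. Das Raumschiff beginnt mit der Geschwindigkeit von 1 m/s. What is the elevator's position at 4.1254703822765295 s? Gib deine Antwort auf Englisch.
To solve this, we need to take 2 integrals of our acceleration equation a(t) = -81·sin(3·t). The integral of acceleration is velocity. Using v(0) = 27, we get v(t) = 27·cos(3·t). Integrating velocity and using the initial condition x(0) = 1, we get x(t) = 9·sin(3·t) + 1. Using x(t) = 9·sin(3·t) + 1 and substituting t = 4.1254703822765295, we find x = -0.699371825873897.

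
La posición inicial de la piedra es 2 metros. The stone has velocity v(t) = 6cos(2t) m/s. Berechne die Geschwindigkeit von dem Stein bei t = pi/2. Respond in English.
Using v(t) = 6·cos(2·t) and substituting t = pi/2, we find v = -6.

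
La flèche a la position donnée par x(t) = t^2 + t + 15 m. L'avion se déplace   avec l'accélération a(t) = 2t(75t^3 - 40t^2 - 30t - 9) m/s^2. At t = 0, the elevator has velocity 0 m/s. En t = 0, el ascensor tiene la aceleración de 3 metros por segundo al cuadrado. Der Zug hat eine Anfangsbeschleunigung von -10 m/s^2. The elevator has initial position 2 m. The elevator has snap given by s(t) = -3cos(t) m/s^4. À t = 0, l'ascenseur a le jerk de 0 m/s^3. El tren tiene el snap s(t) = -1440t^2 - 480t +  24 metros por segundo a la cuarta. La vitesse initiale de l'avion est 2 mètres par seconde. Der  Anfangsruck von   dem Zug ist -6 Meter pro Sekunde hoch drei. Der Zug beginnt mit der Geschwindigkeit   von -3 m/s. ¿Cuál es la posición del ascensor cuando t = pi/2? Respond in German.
Wir müssen die Stammfunktion unserer Gleichung für den Snap s(t) = -3·cos(t) 4-mal finden. Mit ∫s(t)dt und Anwendung von j(0) = 0, finden wir j(t) = -3·sin(t). Die Stammfunktion von dem Ruck, mit a(0) = 3, ergibt die Beschleunigung: a(t) = 3·cos(t). Mit ∫a(t)dt und Anwendung von v(0) = 0, finden wir v(t) = 3·sin(t). Das Integral von der Geschwindigkeit ist die Position. Mit x(0) = 2 erhalten wir x(t) = 5 - 3·cos(t). Wir haben die Position x(t) = 5 - 3·cos(t). Durch Einsetzen von t = pi/2: x(pi/2) = 5.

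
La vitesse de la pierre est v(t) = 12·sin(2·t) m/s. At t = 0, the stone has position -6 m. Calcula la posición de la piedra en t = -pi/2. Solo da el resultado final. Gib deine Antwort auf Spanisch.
x(-pi/2) = 6.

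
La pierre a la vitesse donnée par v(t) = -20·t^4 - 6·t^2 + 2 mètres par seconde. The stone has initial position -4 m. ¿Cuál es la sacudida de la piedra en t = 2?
Partiendo de la velocidad v(t) = -20·t^4 - 6·t^2 + 2, tomamos 2 derivadas. La derivada de la velocidad da la aceleración: a(t) = -80·t^3 - 12·t. Derivando la aceleración, obtenemos la sacudida: j(t) = -240·t^2 - 12. Tenemos la sacudida j(t) = -240·t^2 - 12. Sustituyendo t = 2: j(2) = -972.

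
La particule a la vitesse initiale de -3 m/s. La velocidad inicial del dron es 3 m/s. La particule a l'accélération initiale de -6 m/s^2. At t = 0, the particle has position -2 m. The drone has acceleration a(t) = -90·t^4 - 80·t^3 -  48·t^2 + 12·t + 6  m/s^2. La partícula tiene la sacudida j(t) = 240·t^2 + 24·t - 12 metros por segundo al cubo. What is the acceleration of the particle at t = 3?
Starting from jerk j(t) = 240·t^2 + 24·t - 12, we take 1 antiderivative. The antiderivative of jerk, with a(0) = -6, gives acceleration: a(t) = 80·t^3 + 12·t^2 - 12·t - 6. Using a(t) = 80·t^3 + 12·t^2 - 12·t - 6 and substituting t = 3, we find a = 2226.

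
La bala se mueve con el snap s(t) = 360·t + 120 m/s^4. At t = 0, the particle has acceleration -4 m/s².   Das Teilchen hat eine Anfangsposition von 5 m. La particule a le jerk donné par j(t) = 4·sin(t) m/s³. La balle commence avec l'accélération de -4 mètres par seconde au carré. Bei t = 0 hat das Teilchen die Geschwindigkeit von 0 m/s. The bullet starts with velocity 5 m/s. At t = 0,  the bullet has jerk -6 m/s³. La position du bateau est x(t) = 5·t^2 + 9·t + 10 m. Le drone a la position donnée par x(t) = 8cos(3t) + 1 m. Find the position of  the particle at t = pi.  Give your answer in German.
Ausgehend von dem Ruck j(t) = 4·sin(t), nehmen wir 3 Integrale. Mit ∫j(t)dt und Anwendung von a(0) = -4, finden wir a(t) = -4·cos(t). Mit ∫a(t)dt und Anwendung von v(0) = 0, finden wir v(t) = -4·sin(t). Die Stammfunktion von der Geschwindigkeit ist die Position. Mit x(0) = 5 erhalten wir x(t) = 4·cos(t) + 1. Mit x(t) = 4·cos(t) + 1 und Einsetzen von t = pi, finden wir x = -3.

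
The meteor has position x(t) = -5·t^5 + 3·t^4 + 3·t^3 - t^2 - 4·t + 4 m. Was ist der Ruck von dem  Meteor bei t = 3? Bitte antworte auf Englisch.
Starting from position x(t) = -5·t^5 + 3·t^4 + 3·t^3 - t^2 - 4·t + 4, we take 3 derivatives. Taking d/dt of x(t), we find v(t) = -25·t^4 + 12·t^3 + 9·t^2 - 2·t - 4. The derivative of velocity gives acceleration: a(t) = -100·t^3 + 36·t^2 + 18·t - 2. Taking d/dt of a(t), we find j(t) = -300·t^2 + 72·t + 18. We have jerk j(t) = -300·t^2 + 72·t + 18. Substituting t = 3: j(3) = -2466.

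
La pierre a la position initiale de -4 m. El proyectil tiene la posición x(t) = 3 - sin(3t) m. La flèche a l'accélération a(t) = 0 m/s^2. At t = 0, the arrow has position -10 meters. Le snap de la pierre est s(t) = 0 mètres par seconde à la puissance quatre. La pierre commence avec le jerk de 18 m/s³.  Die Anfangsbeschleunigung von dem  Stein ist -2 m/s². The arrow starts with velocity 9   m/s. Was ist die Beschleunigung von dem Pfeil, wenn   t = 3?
Mit a(t) = 0 und Einsetzen von t = 3, finden wir a = 0.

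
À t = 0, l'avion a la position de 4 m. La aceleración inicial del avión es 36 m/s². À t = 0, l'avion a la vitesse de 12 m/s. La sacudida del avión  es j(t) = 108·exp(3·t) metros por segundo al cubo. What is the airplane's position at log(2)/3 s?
We need to integrate our jerk equation j(t) = 108·exp(3·t) 3 times. Integrating jerk and using the initial condition a(0) = 36, we get a(t) = 36·exp(3·t). The integral of acceleration is velocity. Using v(0) = 12, we get v(t) = 12·exp(3·t). The integral of velocity, with x(0) = 4, gives position: x(t) = 4·exp(3·t). From the given position equation x(t) = 4·exp(3·t), we substitute t = log(2)/3 to get x = 8.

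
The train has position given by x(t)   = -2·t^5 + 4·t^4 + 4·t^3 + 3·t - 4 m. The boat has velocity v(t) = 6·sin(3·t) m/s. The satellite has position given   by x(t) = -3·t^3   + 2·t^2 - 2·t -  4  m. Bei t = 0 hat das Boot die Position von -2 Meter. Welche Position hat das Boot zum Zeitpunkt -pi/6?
Wir müssen unsere Gleichung für die Geschwindigkeit v(t) = 6·sin(3·t) 1-mal integrieren. Das Integral von der Geschwindigkeit ist die Position. Mit x(0) = -2 erhalten wir x(t) = -2·cos(3·t). Mit x(t) = -2·cos(3·t) und Einsetzen von t = -pi/6, finden wir x = 0.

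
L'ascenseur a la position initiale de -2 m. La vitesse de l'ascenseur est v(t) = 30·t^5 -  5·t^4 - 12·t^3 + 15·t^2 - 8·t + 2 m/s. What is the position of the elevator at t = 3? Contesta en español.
Para resolver esto, necesitamos tomar 1 antiderivada de nuestra ecuación de la velocidad v(t) = 30·t^5 - 5·t^4 - 12·t^3 + 15·t^2 - 8·t + 2. La antiderivada de la velocidad, con x(0) = -2, da la posición: x(t) = 5·t^6 - t^5 - 3·t^4 + 5·t^3 - 4·t^2 + 2·t - 2. Usando x(t) = 5·t^6 - t^5 - 3·t^4 + 5·t^3 - 4·t^2 + 2·t - 2 y sustituyendo t = 3, encontramos x = 3262.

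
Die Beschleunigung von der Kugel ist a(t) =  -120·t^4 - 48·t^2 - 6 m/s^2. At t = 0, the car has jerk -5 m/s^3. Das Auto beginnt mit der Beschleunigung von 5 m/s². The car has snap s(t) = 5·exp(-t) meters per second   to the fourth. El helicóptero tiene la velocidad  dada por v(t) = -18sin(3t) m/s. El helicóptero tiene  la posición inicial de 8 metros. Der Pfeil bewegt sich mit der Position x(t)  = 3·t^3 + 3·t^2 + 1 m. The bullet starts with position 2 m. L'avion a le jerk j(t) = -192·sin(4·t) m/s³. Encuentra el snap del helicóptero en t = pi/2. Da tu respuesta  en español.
Para resolver esto, necesitamos tomar 3 derivadas de nuestra ecuación de la velocidad v(t) = -18·sin(3·t). Tomando d/dt de v(t), encontramos a(t) = -54·cos(3·t). Derivando la aceleración, obtenemos la sacudida: j(t) = 162·sin(3·t). Tomando d/dt de j(t), encontramos s(t) = 486·cos(3·t). Tenemos el snap s(t) = 486·cos(3·t). Sustituyendo t = pi/2: s(pi/2) = 0.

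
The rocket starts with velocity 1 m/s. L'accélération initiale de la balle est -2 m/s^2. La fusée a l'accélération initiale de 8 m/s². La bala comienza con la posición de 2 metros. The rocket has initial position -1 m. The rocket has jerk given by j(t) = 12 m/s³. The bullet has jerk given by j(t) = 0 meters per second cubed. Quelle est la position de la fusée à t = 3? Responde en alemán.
Ausgehend von dem Ruck j(t) = 12, nehmen wir 3 Stammfunktionen. Durch Integration von dem Ruck und Verwendung der Anfangsbedingung a(0) = 8, erhalten wir a(t) = 12·t + 8. Das Integral von der Beschleunigung, mit v(0) = 1, ergibt die Geschwindigkeit: v(t) = 6·t^2 + 8·t + 1. Durch Integration von der Geschwindigkeit und Verwendung der Anfangsbedingung x(0) = -1, erhalten wir x(t) = 2·t^3 + 4·t^2 + t - 1. Wir haben die Position x(t) = 2·t^3 + 4·t^2 + t - 1. Durch Einsetzen von t = 3: x(3) = 92.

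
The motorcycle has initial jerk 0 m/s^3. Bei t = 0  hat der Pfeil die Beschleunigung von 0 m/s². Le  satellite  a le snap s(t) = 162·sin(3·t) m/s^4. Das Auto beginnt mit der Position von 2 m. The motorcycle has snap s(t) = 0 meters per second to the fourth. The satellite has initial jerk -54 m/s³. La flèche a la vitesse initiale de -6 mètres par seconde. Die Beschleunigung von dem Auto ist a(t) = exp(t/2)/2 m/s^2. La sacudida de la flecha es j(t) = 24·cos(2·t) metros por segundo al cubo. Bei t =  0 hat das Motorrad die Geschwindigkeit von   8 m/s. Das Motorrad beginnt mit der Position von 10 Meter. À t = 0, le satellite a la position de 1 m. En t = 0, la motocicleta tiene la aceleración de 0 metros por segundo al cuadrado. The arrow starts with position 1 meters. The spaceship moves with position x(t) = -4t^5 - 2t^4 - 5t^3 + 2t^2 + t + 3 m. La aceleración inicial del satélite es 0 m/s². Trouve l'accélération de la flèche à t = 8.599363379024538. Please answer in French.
Nous devons trouver l'intégrale de notre équation du jerk j(t) = 24·cos(2·t) 1 fois. En prenant ∫j(t)dt et en appliquant a(0) = 0, nous trouvons a(t) = 12·sin(2·t). De l'équation de l'accélération a(t) = 12·sin(2·t), nous substituons t = 8.599363379024538 pour obtenir a = -11.9615889795697.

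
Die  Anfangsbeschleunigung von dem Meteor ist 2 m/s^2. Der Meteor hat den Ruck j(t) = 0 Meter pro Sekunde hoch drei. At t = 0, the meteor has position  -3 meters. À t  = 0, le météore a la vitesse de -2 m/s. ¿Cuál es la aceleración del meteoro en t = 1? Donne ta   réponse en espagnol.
Partiendo de la sacudida j(t) = 0, tomamos 1 antiderivada. Integrando la sacudida y usando la condición inicial a(0) = 2, obtenemos a(t) = 2. Tenemos la aceleración a(t) = 2. Sustituyendo t = 1: a(1) = 2.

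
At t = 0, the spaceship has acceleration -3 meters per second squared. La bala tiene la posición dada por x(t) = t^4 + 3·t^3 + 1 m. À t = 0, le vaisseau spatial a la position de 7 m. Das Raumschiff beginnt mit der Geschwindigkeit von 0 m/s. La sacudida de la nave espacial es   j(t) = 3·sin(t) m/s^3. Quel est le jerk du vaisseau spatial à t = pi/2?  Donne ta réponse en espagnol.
De la ecuación de la sacudida j(t) = 3·sin(t), sustituimos t = pi/2 para obtener j = 3.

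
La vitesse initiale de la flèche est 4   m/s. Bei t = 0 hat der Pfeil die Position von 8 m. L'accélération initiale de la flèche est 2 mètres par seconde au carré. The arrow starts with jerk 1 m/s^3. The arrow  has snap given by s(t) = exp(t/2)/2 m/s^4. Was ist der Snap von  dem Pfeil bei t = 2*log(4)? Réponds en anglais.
From the given snap equation s(t) = exp(t/2)/2, we substitute t = 2*log(4) to get s = 2.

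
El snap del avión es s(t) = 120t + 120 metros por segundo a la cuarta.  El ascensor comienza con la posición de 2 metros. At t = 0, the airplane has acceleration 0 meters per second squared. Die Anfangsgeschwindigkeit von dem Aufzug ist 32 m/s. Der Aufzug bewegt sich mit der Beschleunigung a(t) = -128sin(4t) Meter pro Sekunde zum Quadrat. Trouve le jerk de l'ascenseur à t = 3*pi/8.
En partant de l'accélération a(t) = -128·sin(4·t), nous prenons 1 dérivée. En dérivant l'accélération, nous obtenons le jerk: j(t) = -512·cos(4·t). En utilisant j(t) = -512·cos(4·t) et en substituant t = 3*pi/8, nous trouvons j = 0.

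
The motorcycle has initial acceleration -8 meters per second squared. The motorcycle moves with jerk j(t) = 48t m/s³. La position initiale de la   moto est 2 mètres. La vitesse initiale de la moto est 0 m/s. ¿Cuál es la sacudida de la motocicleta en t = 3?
De la ecuación de la sacudida j(t) = 48·t, sustituimos t = 3 para obtener j = 144.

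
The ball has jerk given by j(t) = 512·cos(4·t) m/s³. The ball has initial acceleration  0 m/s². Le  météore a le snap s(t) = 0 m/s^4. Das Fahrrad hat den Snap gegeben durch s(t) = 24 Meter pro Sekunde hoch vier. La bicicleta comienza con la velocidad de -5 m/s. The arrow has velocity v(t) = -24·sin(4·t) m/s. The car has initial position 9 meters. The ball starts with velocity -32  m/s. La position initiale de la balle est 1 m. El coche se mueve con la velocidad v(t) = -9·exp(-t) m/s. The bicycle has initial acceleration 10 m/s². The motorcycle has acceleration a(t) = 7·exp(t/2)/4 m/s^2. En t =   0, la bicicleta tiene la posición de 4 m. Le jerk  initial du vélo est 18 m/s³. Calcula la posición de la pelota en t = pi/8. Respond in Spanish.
Debemos encontrar la antiderivada de nuestra ecuación de la sacudida j(t) = 512·cos(4·t) 3 veces. Integrando la sacudida y usando la condición inicial a(0) = 0, obtenemos a(t) = 128·sin(4·t). La antiderivada de la aceleración es la velocidad. Usando v(0) = -32, obtenemos v(t) = -32·cos(4·t). Tomando ∫v(t)dt y aplicando x(0) = 1, encontramos x(t) = 1 - 8·sin(4·t). Tenemos la posición x(t) = 1 - 8·sin(4·t). Sustituyendo t = pi/8: x(pi/8) = -7.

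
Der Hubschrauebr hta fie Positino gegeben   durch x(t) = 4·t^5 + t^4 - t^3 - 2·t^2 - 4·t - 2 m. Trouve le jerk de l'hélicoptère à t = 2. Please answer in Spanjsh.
Debemos derivar nuestra ecuación de la posición x(t) = 4·t^5 + t^4 - t^3 - 2·t^2 - 4·t - 2 3 veces. La derivada de la posición da la velocidad: v(t) = 20·t^4 + 4·t^3 - 3·t^2 - 4·t - 4. Derivando la velocidad, obtenemos la aceleración: a(t) = 80·t^3 + 12·t^2 - 6·t - 4. Derivando la aceleración, obtenemos la sacudida: j(t) = 240·t^2 + 24·t - 6. Usando j(t) = 240·t^2 + 24·t - 6 y sustituyendo t = 2, encontramos j = 1002.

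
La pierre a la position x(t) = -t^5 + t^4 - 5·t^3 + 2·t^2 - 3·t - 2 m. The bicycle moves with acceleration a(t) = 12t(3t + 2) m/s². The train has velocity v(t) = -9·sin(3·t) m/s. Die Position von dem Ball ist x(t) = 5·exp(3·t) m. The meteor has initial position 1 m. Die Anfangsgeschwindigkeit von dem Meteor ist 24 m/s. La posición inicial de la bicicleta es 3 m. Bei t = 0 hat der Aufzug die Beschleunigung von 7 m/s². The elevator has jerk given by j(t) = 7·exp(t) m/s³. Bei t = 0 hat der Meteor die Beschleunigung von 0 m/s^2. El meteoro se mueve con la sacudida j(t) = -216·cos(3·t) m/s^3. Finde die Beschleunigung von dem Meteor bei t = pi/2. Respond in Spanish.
Partiendo de la sacudida j(t) = -216·cos(3·t), tomamos 1 integral. La integral de la sacudida es la aceleración. Usando a(0) = 0, obtenemos a(t) = -72·sin(3·t). De la ecuación de la aceleración a(t) = -72·sin(3·t), sustituimos t = pi/2 para obtener a = 72.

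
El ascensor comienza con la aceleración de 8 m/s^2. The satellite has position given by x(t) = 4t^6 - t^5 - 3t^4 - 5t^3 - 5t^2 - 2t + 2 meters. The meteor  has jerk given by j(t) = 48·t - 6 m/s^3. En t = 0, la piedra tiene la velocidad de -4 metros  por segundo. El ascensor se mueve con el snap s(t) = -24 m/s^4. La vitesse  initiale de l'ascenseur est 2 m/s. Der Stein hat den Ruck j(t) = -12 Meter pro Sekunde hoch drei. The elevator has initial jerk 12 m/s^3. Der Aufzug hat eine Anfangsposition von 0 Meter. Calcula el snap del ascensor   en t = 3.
De la ecuación del snap s(t) = -24, sustituimos t = 3 para obtener s = -24.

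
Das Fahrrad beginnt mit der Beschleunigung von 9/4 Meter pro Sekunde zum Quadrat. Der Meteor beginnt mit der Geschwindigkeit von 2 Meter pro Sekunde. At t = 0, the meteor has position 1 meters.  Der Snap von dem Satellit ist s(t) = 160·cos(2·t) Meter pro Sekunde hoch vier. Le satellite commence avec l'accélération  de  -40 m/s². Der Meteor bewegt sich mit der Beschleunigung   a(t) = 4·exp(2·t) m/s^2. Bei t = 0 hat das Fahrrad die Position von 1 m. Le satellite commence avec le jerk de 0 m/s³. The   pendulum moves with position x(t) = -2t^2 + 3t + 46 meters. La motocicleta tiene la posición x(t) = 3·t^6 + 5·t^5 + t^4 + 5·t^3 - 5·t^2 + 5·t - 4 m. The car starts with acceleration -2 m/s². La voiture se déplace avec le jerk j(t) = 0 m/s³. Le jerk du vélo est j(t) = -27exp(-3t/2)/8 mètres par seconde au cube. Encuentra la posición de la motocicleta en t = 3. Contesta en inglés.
From the given position equation x(t) = 3·t^6 + 5·t^5 + t^4 + 5·t^3 - 5·t^2 + 5·t - 4, we substitute t = 3 to get x = 3584.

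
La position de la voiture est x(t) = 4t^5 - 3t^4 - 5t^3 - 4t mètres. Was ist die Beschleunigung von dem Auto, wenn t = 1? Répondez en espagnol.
Partiendo de la posición x(t) = 4·t^5 - 3·t^4 - 5·t^3 - 4·t, tomamos 2 derivadas. La derivada de la posición da la velocidad: v(t) = 20·t^4 - 12·t^3 - 15·t^2 - 4. Tomando d/dt de v(t), encontramos a(t) = 80·t^3 - 36·t^2 - 30·t. Tenemos la aceleración a(t) = 80·t^3 - 36·t^2 - 30·t. Sustituyendo t = 1: a(1) = 14.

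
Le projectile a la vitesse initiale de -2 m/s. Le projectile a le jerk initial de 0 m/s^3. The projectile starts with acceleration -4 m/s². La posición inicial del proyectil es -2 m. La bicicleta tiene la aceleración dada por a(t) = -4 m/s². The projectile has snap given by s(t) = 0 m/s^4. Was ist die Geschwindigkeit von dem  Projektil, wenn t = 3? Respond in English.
We need to integrate our snap equation s(t) = 0 3 times. Taking ∫s(t)dt and applying j(0) = 0, we find j(t) = 0. The antiderivative of jerk is acceleration. Using a(0) = -4, we get a(t) = -4. Taking ∫a(t)dt and applying v(0) = -2, we find v(t) = -4·t - 2. Using v(t) = -4·t - 2 and substituting t = 3, we find v = -14.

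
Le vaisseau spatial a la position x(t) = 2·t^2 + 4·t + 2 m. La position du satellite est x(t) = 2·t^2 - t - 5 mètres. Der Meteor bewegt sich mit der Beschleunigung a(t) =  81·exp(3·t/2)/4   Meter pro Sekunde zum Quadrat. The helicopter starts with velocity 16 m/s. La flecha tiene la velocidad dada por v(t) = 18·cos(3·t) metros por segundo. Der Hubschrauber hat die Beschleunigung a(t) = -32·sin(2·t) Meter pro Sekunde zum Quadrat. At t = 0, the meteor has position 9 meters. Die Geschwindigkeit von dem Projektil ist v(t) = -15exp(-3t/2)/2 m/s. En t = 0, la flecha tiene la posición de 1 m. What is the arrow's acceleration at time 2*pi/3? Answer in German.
Wir müssen unsere Gleichung für die Geschwindigkeit v(t) = 18·cos(3·t) 1-mal ableiten. Mit d/dt von v(t) finden wir a(t) = -54·sin(3·t). Aus der Gleichung für die Beschleunigung a(t) = -54·sin(3·t), setzen wir t = 2*pi/3 ein und erhalten a = 0.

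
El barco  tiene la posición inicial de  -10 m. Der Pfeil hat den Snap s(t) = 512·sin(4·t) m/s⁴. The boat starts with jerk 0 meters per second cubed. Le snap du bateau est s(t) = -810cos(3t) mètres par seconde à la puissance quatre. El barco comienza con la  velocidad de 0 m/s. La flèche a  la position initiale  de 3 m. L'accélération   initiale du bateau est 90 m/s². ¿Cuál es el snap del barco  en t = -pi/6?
Tenemos el snap s(t) = -810·cos(3·t). Sustituyendo t = -pi/6: s(-pi/6) = 0.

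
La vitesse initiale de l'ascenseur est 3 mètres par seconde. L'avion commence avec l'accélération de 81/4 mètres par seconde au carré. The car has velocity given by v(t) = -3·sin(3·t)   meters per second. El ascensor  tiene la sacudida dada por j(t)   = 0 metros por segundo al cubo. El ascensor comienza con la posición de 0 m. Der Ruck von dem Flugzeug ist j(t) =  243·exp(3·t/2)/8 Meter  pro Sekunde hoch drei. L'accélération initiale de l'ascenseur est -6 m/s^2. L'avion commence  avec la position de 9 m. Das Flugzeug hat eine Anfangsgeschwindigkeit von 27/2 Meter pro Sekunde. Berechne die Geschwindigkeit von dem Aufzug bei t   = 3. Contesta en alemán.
Wir müssen unsere Gleichung für den Ruck j(t) = 0 2-mal integrieren. Die Stammfunktion von dem Ruck, mit a(0) = -6, ergibt die Beschleunigung: a(t) = -6. Mit ∫a(t)dt und Anwendung von v(0) = 3, finden wir v(t) = 3 - 6·t. Aus der Gleichung für die Geschwindigkeit v(t) = 3 - 6·t, setzen wir t = 3 ein und erhalten v = -15.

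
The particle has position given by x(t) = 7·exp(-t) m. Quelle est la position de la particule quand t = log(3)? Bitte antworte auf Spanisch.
Usando x(t) = 7·exp(-t) y sustituyendo t = log(3), encontramos x = 7/3.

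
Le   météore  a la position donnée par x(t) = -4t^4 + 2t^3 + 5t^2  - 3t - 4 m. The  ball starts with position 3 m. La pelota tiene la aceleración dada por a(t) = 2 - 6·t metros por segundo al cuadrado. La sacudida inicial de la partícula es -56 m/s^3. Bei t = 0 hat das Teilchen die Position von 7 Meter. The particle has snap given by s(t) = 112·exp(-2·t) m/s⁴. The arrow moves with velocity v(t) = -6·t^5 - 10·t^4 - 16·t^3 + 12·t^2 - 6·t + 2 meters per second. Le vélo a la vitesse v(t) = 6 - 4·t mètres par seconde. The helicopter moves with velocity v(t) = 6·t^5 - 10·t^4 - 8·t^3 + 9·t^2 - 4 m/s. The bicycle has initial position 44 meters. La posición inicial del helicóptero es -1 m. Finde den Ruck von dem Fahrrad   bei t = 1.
Wir müssen unsere Gleichung für die Geschwindigkeit v(t) = 6 - 4·t 2-mal ableiten. Durch Ableiten von der Geschwindigkeit erhalten wir die Beschleunigung: a(t) = -4. Die Ableitung von der Beschleunigung ergibt den Ruck: j(t) = 0. Wir haben den Ruck j(t) = 0. Durch Einsetzen von t = 1: j(1) = 0.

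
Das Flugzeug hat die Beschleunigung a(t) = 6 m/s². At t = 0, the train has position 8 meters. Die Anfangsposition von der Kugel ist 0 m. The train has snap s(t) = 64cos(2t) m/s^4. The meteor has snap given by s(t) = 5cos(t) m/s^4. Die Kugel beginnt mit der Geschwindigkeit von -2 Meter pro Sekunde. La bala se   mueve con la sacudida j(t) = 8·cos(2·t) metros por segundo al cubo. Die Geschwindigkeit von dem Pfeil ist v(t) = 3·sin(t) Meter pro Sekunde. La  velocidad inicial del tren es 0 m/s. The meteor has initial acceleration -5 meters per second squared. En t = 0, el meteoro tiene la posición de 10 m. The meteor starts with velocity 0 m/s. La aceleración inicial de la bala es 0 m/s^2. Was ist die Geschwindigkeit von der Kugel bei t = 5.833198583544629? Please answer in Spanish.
Para resolver esto, necesitamos tomar 2 integrales de nuestra ecuación de la sacudida j(t) = 8·cos(2·t). La integral de la sacudida es la aceleración. Usando a(0) = 0, obtenemos a(t) = 4·sin(2·t). Tomando ∫a(t)dt y aplicando v(0) = -2, encontramos v(t) = -2·cos(2·t). Usando v(t) = -2·cos(2·t) y sustituyendo t = 5.833198583544629, encontramos v = -1.24326153503906.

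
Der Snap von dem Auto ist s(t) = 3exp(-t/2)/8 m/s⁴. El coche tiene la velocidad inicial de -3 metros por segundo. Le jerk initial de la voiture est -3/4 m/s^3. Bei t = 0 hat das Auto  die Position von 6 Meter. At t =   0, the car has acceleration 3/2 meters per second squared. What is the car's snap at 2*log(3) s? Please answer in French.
De l'équation du snap s(t) = 3·exp(-t/2)/8, nous substituons t = 2*log(3) pour obtenir s = 1/8.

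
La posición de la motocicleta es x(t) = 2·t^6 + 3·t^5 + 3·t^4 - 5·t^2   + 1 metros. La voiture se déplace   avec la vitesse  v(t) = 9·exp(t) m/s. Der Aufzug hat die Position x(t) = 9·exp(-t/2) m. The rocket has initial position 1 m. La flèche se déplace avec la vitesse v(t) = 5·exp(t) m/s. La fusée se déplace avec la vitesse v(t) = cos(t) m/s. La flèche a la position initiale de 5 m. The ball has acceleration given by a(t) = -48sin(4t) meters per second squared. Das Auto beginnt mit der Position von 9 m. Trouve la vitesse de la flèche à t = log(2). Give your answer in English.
From the given velocity equation v(t) = 5·exp(t), we substitute t = log(2) to get v = 10.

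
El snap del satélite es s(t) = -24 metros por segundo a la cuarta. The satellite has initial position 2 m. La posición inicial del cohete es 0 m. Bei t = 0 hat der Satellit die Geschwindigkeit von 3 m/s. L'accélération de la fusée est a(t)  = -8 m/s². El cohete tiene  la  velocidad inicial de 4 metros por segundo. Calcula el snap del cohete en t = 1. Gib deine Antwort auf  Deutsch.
Um dies zu lösen, müssen wir 2 Ableitungen unserer Gleichung für die Beschleunigung a(t) = -8 nehmen. Mit d/dt von a(t) finden wir j(t) = 0. Mit d/dt von j(t) finden wir s(t) = 0. Wir haben den Snap s(t) = 0. Durch Einsetzen von t = 1: s(1) = 0.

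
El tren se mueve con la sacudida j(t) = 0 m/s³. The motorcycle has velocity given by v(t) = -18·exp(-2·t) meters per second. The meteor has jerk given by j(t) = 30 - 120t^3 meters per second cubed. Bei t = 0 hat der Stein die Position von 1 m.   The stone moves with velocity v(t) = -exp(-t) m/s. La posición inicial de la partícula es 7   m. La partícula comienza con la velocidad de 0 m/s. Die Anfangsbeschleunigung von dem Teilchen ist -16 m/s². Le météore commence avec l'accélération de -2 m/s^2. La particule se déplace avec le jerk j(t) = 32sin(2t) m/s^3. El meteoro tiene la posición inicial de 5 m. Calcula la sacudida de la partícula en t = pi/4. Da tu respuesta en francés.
Nous avons le jerk j(t) = 32·sin(2·t). En substituant t = pi/4: j(pi/4) = 32.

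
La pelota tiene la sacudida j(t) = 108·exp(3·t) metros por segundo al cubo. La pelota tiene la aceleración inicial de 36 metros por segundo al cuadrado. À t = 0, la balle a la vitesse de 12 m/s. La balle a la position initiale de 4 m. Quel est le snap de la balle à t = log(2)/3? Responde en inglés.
Starting from jerk j(t) = 108·exp(3·t), we take 1 derivative. Taking d/dt of j(t), we find s(t) = 324·exp(3·t). We have snap s(t) = 324·exp(3·t). Substituting t = log(2)/3: s(log(2)/3) = 648.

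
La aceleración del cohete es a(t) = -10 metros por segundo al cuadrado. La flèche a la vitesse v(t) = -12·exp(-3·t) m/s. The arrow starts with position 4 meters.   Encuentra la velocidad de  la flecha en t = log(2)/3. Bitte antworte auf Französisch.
Nous avons la vitesse v(t) = -12·exp(-3·t). En substituant t = log(2)/3: v(log(2)/3) = -6.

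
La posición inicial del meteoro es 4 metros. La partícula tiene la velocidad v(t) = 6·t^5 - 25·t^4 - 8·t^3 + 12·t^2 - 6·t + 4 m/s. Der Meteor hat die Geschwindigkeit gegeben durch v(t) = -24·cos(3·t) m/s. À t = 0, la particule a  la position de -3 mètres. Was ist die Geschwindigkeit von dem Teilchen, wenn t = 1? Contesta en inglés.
We have velocity v(t) = 6·t^5 - 25·t^4 - 8·t^3 + 12·t^2 - 6·t + 4. Substituting t = 1: v(1) = -17.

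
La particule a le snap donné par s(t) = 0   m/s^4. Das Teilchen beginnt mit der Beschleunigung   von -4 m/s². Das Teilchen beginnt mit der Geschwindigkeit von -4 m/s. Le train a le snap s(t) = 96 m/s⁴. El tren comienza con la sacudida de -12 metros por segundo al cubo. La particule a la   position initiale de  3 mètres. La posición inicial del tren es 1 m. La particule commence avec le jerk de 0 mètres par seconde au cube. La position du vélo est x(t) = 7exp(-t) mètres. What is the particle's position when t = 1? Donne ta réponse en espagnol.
Partiendo del snap s(t) = 0, tomamos 4 antiderivadas. Integrando el snap y usando la condición inicial j(0) = 0, obtenemos j(t) = 0. Integrando la sacudida y usando la condición inicial a(0) = -4, obtenemos a(t) = -4. La integral de la aceleración es la velocidad. Usando v(0) = -4, obtenemos v(t) = -4·t - 4. Tomando ∫v(t)dt y aplicando x(0) = 3, encontramos x(t) = -2·t^2 - 4·t + 3. Tenemos la posición x(t) = -2·t^2 - 4·t + 3. Sustituyendo t = 1: x(1) = -3.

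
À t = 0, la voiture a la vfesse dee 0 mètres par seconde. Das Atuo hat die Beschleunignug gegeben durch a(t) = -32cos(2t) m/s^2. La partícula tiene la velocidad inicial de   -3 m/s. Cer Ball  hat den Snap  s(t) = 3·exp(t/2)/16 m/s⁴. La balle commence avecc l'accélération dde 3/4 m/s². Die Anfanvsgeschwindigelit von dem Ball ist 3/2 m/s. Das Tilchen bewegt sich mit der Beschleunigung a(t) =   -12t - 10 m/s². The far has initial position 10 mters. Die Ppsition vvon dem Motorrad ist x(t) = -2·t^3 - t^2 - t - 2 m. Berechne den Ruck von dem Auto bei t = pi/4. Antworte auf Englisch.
Starting from acceleration a(t) = -32·cos(2·t), we take 1 derivative. Differentiating acceleration, we get jerk: j(t) = 64·sin(2·t). We have jerk j(t) = 64·sin(2·t). Substituting t = pi/4: j(pi/4) = 64.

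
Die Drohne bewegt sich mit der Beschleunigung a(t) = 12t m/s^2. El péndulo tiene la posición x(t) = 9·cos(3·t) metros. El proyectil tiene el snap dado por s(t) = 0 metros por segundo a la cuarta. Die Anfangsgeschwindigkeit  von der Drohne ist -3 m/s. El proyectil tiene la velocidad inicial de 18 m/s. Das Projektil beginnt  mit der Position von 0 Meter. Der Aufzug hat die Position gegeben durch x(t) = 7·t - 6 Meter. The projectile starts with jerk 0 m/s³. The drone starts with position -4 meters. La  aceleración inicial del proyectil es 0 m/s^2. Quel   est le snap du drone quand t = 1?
Nous devons dériver notre équation de l'accélération a(t) = 12·t 2 fois. En prenant d/dt de a(t), nous trouvons j(t) = 12. En dérivant le jerk, nous obtenons le snap: s(t) = 0. De l'équation du snap s(t) = 0, nous substituons t = 1 pour obtenir s = 0.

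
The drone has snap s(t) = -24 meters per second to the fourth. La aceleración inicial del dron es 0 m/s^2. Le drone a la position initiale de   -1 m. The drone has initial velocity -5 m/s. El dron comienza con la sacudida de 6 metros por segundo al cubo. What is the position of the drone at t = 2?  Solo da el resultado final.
x(2) = -19.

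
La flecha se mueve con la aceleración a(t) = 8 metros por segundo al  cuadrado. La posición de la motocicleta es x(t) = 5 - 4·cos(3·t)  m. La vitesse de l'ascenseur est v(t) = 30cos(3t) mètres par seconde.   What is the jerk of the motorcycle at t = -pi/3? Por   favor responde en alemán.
Ausgehend von der Position x(t) = 5 - 4·cos(3·t), nehmen wir 3 Ableitungen. Die Ableitung von der Position ergibt die Geschwindigkeit: v(t) = 12·sin(3·t). Mit d/dt von v(t) finden wir a(t) = 36·cos(3·t). Die Ableitung von der Beschleunigung ergibt den Ruck: j(t) = -108·sin(3·t). Mit j(t) = -108·sin(3·t) und Einsetzen von t = -pi/3, finden wir j = 0.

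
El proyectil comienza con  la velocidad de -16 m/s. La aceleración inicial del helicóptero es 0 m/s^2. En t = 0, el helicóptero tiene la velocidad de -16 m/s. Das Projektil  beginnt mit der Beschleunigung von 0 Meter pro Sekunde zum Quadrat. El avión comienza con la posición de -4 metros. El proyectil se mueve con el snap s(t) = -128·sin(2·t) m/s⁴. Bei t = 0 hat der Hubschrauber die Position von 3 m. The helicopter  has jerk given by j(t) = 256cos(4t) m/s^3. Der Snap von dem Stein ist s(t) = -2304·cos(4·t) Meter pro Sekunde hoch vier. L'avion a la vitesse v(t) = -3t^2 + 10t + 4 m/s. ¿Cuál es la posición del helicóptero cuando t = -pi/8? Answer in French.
En partant du jerk j(t) = 256·cos(4·t), nous prenons 3 primitives. En intégrant le jerk et en utilisant la condition initiale a(0) = 0, nous obtenons a(t) = 64·sin(4·t). En intégrant l'accélération et en utilisant la condition initiale v(0) = -16, nous obtenons v(t) = -16·cos(4·t). En prenant ∫v(t)dt et en appliquant x(0) = 3, nous trouvons x(t) = 3 - 4·sin(4·t). De l'équation de la position x(t) = 3 - 4·sin(4·t), nous substituons t = -pi/8 pour obtenir x = 7.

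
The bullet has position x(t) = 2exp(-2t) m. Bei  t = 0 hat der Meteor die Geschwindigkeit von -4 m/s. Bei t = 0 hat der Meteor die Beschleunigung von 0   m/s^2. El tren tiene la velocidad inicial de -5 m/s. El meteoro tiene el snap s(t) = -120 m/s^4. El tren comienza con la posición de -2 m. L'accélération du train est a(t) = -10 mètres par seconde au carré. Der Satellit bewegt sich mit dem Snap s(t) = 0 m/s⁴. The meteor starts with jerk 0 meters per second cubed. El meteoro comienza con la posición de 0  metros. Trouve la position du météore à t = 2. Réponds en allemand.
Um dies zu lösen, müssen wir 4 Integrale unserer Gleichung für den Snap s(t) = -120 finden. Durch Integration von dem Snap und Verwendung der Anfangsbedingung j(0) = 0, erhalten wir j(t) = -120·t. Die Stammfunktion von dem Ruck ist die Beschleunigung. Mit a(0) = 0 erhalten wir a(t) = -60·t^2. Durch Integration von der Beschleunigung und Verwendung der Anfangsbedingung v(0) = -4, erhalten wir v(t) = -20·t^3 - 4. Durch Integration von der Geschwindigkeit und Verwendung der Anfangsbedingung x(0) = 0, erhalten wir x(t) = -5·t^4 - 4·t. Wir haben die Position x(t) = -5·t^4 - 4·t. Durch Einsetzen von t = 2: x(2) = -88.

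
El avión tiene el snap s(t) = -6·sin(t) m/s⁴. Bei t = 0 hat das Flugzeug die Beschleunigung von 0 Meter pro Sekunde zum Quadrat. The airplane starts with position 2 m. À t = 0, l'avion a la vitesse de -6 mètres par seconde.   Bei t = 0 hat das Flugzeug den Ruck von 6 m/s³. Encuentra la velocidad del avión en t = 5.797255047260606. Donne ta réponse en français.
Nous devons intégrer notre équation du snap s(t) = -6·sin(t) 3 fois. En prenant ∫s(t)dt et en appliquant j(0) = 6, nous trouvons j(t) = 6·cos(t). En prenant ∫j(t)dt et en appliquant a(0) = 0, nous trouvons a(t) = 6·sin(t). L'intégrale de l'accélération est la vitesse. En utilisant v(0) = -6, nous obtenons v(t) = -6·cos(t). En utilisant v(t) = -6·cos(t) et en substituant t = 5.797255047260606, nous trouvons v = -5.30544522857316.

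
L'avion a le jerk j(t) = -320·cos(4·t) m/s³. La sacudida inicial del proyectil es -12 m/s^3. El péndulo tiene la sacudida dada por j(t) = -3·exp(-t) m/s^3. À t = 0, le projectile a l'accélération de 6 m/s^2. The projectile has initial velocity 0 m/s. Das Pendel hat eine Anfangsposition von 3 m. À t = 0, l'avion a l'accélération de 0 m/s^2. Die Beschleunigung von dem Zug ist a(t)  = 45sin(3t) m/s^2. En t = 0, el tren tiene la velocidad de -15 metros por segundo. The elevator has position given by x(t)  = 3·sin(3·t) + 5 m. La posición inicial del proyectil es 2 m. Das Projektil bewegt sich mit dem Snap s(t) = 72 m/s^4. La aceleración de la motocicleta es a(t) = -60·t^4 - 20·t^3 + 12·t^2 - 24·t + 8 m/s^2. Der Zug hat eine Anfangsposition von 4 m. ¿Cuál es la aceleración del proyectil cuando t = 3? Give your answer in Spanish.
Debemos encontrar la antiderivada de nuestra ecuación del snap s(t) = 72 2 veces. La integral del snap, con j(0) = -12, da la sacudida: j(t) = 72·t - 12. Tomando ∫j(t)dt y aplicando a(0) = 6, encontramos a(t) = 36·t^2 - 12·t + 6. De la ecuación de la aceleración a(t) = 36·t^2 - 12·t + 6, sustituimos t = 3 para obtener a = 294.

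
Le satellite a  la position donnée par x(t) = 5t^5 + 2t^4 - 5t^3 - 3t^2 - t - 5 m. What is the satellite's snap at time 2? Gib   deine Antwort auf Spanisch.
Partiendo de la posición x(t) = 5·t^5 + 2·t^4 - 5·t^3 - 3·t^2 - t - 5, tomamos 4 derivadas. Derivando la posición, obtenemos la velocidad: v(t) = 25·t^4 + 8·t^3 - 15·t^2 - 6·t - 1. Tomando d/dt de v(t), encontramos a(t) = 100·t^3 + 24·t^2 - 30·t - 6. Derivando la aceleración, obtenemos la sacudida: j(t) = 300·t^2 + 48·t - 30. Tomando d/dt de j(t), encontramos s(t) = 600·t + 48. De la ecuación del snap s(t) = 600·t + 48, sustituimos t = 2 para obtener s = 1248.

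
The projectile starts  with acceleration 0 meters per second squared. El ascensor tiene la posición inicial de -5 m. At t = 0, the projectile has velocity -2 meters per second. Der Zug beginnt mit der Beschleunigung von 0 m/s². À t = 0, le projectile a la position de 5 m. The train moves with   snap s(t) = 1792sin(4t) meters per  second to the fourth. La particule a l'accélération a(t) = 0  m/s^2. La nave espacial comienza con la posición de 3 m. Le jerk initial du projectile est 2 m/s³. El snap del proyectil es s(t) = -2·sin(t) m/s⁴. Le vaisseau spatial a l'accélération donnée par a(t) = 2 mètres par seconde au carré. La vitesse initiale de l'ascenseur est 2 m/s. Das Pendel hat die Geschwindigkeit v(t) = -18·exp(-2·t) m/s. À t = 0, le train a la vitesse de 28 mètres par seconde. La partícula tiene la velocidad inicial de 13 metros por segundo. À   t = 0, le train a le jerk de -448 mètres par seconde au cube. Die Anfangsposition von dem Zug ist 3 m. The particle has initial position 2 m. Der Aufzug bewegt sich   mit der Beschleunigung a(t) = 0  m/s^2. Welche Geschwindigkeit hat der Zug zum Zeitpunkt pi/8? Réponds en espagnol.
Partiendo del snap s(t) = 1792·sin(4·t), tomamos 3 integrales. La integral del snap, con j(0) = -448, da la sacudida: j(t) = -448·cos(4·t). La antiderivada de la sacudida, con a(0) = 0, da la aceleración: a(t) = -112·sin(4·t). La integral de la aceleración es la velocidad. Usando v(0) = 28, obtenemos v(t) = 28·cos(4·t). Tenemos la velocidad v(t) = 28·cos(4·t). Sustituyendo t = pi/8: v(pi/8) = 0.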